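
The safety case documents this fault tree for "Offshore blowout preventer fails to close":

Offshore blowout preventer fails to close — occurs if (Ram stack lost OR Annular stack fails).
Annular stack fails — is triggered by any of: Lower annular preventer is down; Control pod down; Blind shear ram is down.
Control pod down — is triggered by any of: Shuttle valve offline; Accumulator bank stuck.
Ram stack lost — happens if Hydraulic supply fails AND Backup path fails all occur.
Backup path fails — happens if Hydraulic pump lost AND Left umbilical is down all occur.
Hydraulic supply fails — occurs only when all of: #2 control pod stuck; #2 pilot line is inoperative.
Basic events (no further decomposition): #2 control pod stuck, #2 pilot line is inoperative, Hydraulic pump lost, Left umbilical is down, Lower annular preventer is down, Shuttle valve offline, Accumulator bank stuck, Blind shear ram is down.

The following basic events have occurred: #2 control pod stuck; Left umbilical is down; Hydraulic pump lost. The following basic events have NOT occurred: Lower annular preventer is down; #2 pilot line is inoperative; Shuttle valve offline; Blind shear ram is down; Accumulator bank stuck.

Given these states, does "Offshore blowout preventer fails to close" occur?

No

Hydraulic supply fails [AND]: #2 control pod stuck=occurs, #2 pilot line is inoperative=not → not all inputs occur → does not occur.
Backup path fails [AND]: Hydraulic pump lost=occurs, Left umbilical is down=occurs → all inputs occur → occurs.
Ram stack lost [AND]: Hydraulic supply fails=not, Backup path fails=occurs → not all inputs occur → does not occur.
Control pod down [OR]: Shuttle valve offline=not, Accumulator bank stuck=not → no input occurs → does not occur.
Annular stack fails [OR]: Lower annular preventer is down=not, Control pod down=not, Blind shear ram is down=not → no input occurs → does not occur.
Offshore blowout preventer fails to close [OR]: Ram stack lost=not, Annular stack fails=not → no input occurs → does not occur.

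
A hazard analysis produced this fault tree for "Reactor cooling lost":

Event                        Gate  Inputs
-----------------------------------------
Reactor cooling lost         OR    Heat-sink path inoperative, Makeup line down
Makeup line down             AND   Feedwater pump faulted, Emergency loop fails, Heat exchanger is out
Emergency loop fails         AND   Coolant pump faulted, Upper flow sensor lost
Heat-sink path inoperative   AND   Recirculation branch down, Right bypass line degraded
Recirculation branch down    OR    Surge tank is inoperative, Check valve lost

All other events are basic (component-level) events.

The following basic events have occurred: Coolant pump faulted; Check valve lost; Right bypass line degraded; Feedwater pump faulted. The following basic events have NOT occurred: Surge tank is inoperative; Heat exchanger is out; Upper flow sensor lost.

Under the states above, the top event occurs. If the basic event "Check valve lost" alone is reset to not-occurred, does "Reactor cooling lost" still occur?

Counterfactual: set "Check valve lost" to not occurred.
Recirculation branch down [OR]: Surge tank is inoperative=not, Check valve lost=not → no input occurs → does not occur.
Heat-sink path inoperative [AND]: Recirculation branch down=not, Right bypass line degraded=occurs → not all inputs occur → does not occur.
Emergency loop fails [AND]: Coolant pump faulted=occurs, Upper flow sensor lost=not → not all inputs occur → does not occur.
Makeup line down [AND]: Feedwater pump faulted=occurs, Emergency loop fails=not, Heat exchanger is out=not → not all inputs occur → does not occur.
Reactor cooling lost [OR]: Heat-sink path inoperative=not, Makeup line down=not → no input occurs → does not occur.

No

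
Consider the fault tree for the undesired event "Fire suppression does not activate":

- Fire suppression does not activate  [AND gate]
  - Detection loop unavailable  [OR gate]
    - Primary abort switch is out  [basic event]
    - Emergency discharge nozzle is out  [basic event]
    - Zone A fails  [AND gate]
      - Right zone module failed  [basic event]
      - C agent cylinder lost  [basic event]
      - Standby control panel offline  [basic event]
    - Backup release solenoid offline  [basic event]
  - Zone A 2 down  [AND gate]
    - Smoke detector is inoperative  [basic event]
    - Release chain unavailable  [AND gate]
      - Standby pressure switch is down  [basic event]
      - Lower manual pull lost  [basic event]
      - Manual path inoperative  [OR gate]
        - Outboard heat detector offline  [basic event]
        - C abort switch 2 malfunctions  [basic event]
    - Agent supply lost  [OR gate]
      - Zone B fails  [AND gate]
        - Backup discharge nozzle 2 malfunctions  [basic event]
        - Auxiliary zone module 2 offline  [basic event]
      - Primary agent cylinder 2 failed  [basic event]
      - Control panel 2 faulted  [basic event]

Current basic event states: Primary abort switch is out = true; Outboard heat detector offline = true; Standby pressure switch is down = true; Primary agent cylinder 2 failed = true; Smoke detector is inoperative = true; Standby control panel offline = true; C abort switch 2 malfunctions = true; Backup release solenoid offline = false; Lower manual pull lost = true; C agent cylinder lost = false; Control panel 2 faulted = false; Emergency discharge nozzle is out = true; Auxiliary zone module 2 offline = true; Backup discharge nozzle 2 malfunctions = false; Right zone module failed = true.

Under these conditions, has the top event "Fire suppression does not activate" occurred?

Zone A fails [AND]: Right zone module failed=occurs, C agent cylinder lost=not, Standby control panel offline=occurs → not all inputs occur → does not occur.
Detection loop unavailable [OR]: Primary abort switch is out=occurs, Emergency discharge nozzle is out=occurs, Zone A fails=not, Backup release solenoid offline=not → at least one input occurs → occurs.
Manual path inoperative [OR]: Outboard heat detector offline=occurs, C abort switch 2 malfunctions=occurs → at least one input occurs → occurs.
Release chain unavailable [AND]: Standby pressure switch is down=occurs, Lower manual pull lost=occurs, Manual path inoperative=occurs → all inputs occur → occurs.
Zone B fails [AND]: Backup discharge nozzle 2 malfunctions=not, Auxiliary zone module 2 offline=occurs → not all inputs occur → does not occur.
Agent supply lost [OR]: Zone B fails=not, Primary agent cylinder 2 failed=occurs, Control panel 2 faulted=not → at least one input occurs → occurs.
Zone A 2 down [AND]: Smoke detector is inoperative=occurs, Release chain unavailable=occurs, Agent supply lost=occurs → all inputs occur → occurs.
Fire suppression does not activate [AND]: Detection loop unavailable=occurs, Zone A 2 down=occurs → all inputs occur → occurs.

Yes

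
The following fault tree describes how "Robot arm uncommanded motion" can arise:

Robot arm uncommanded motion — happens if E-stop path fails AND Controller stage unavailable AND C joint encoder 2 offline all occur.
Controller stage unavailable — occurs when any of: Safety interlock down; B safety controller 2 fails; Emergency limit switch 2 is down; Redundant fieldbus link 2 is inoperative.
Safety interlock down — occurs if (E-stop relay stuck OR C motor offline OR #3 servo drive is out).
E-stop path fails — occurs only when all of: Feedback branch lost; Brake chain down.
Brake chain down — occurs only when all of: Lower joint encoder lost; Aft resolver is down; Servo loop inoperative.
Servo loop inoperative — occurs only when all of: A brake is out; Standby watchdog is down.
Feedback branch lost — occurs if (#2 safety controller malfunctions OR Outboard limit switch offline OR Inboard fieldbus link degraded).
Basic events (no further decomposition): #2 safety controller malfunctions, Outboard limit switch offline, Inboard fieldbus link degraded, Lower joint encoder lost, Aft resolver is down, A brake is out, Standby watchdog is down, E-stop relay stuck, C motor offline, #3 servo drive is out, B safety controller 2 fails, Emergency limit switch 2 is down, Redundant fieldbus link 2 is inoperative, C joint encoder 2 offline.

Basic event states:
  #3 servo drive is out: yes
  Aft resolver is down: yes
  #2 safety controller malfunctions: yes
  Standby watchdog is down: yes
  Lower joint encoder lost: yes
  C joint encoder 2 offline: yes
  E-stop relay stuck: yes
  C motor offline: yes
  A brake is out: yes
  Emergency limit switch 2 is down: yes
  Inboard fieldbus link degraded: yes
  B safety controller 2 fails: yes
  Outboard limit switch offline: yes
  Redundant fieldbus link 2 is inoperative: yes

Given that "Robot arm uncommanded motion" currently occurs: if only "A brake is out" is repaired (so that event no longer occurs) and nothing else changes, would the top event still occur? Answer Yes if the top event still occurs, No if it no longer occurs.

No

Counterfactual: set "A brake is out" to not occurred.
Feedback branch lost [OR]: #2 safety controller malfunctions=occurs, Outboard limit switch offline=occurs, Inboard fieldbus link degraded=occurs → at least one input occurs → occurs.
Servo loop inoperative [AND]: A brake is out=not, Standby watchdog is down=occurs → not all inputs occur → does not occur.
Brake chain down [AND]: Lower joint encoder lost=occurs, Aft resolver is down=occurs, Servo loop inoperative=not → not all inputs occur → does not occur.
E-stop path fails [AND]: Feedback branch lost=occurs, Brake chain down=not → not all inputs occur → does not occur.
Safety interlock down [OR]: E-stop relay stuck=occurs, C motor offline=occurs, #3 servo drive is out=occurs → at least one input occurs → occurs.
Controller stage unavailable [OR]: Safety interlock down=occurs, B safety controller 2 fails=occurs, Emergency limit switch 2 is down=occurs, Redundant fieldbus link 2 is inoperative=occurs → at least one input occurs → occurs.
Robot arm uncommanded motion [AND]: E-stop path fails=not, Controller stage unavailable=occurs, C joint encoder 2 offline=occurs → not all inputs occur → does not occur.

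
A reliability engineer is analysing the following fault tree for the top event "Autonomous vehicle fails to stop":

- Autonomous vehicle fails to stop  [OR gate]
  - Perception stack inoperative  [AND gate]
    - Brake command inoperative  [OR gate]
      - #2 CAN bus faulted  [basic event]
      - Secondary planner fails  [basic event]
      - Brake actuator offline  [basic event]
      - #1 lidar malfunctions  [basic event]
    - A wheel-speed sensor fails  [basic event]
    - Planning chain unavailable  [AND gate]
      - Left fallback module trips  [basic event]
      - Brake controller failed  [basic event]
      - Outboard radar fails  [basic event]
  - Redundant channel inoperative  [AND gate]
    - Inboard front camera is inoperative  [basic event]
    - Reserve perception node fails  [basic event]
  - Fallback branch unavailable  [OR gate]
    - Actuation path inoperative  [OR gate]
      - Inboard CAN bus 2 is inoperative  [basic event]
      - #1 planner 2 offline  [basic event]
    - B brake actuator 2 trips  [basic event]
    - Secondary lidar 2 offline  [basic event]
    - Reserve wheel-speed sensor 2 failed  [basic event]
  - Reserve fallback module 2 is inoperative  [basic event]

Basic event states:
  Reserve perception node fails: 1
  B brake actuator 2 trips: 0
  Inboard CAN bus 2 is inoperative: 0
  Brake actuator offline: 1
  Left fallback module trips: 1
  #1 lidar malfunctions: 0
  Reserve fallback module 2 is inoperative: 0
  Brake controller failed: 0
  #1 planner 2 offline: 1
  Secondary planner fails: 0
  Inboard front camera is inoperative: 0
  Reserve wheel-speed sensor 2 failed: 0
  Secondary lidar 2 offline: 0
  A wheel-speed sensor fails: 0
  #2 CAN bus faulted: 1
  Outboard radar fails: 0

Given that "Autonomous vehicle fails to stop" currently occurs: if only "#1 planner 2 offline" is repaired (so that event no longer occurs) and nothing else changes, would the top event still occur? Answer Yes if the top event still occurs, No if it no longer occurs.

Counterfactual: set "#1 planner 2 offline" to not occurred.
Brake command inoperative [OR]: #2 CAN bus faulted=occurs, Secondary planner fails=not, Brake actuator offline=occurs, #1 lidar malfunctions=not → at least one input occurs → occurs.
Planning chain unavailable [AND]: Left fallback module trips=occurs, Brake controller failed=not, Outboard radar fails=not → not all inputs occur → does not occur.
Perception stack inoperative [AND]: Brake command inoperative=occurs, A wheel-speed sensor fails=not, Planning chain unavailable=not → not all inputs occur → does not occur.
Redundant channel inoperative [AND]: Inboard front camera is inoperative=not, Reserve perception node fails=occurs → not all inputs occur → does not occur.
Actuation path inoperative [OR]: Inboard CAN bus 2 is inoperative=not, #1 planner 2 offline=not → no input occurs → does not occur.
Fallback branch unavailable [OR]: Actuation path inoperative=not, B brake actuator 2 trips=not, Secondary lidar 2 offline=not, Reserve wheel-speed sensor 2 failed=not → no input occurs → does not occur.
Autonomous vehicle fails to stop [OR]: Perception stack inoperative=not, Redundant channel inoperative=not, Fallback branch unavailable=not, Reserve fallback module 2 is inoperative=not → no input occurs → does not occur.

No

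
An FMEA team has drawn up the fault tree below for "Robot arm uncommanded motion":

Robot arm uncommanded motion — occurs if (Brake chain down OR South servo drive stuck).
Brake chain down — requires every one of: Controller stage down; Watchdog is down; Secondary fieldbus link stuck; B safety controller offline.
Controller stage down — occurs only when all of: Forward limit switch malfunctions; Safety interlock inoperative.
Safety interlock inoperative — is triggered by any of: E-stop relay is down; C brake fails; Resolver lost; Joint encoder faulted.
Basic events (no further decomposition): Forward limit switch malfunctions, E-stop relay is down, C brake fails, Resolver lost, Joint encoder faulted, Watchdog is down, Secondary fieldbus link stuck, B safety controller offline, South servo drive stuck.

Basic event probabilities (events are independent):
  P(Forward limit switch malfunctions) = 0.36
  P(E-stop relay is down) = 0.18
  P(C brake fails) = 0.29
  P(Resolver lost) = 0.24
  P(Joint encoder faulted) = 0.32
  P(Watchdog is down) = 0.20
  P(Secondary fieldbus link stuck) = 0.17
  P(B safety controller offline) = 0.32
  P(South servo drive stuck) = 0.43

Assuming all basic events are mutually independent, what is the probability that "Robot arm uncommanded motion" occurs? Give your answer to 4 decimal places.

P(Safety interlock inoperative) [OR] = 1 − (1−0.18) × (1−0.29) × (1−0.24) × (1−0.32) = 0.699119
P(Controller stage down) [AND] = 0.36 × 0.699119 = 0.251683
P(Brake chain down) [AND] = 0.251683 × 0.20 × 0.17 × 0.32 = 0.002738
P(Robot arm uncommanded motion) [OR] = 1 − (1−0.002738) × (1−0.43) = 0.431561
Rounded to 4 decimal places: P(Robot arm uncommanded motion) ≈ 0.4316.

0.4316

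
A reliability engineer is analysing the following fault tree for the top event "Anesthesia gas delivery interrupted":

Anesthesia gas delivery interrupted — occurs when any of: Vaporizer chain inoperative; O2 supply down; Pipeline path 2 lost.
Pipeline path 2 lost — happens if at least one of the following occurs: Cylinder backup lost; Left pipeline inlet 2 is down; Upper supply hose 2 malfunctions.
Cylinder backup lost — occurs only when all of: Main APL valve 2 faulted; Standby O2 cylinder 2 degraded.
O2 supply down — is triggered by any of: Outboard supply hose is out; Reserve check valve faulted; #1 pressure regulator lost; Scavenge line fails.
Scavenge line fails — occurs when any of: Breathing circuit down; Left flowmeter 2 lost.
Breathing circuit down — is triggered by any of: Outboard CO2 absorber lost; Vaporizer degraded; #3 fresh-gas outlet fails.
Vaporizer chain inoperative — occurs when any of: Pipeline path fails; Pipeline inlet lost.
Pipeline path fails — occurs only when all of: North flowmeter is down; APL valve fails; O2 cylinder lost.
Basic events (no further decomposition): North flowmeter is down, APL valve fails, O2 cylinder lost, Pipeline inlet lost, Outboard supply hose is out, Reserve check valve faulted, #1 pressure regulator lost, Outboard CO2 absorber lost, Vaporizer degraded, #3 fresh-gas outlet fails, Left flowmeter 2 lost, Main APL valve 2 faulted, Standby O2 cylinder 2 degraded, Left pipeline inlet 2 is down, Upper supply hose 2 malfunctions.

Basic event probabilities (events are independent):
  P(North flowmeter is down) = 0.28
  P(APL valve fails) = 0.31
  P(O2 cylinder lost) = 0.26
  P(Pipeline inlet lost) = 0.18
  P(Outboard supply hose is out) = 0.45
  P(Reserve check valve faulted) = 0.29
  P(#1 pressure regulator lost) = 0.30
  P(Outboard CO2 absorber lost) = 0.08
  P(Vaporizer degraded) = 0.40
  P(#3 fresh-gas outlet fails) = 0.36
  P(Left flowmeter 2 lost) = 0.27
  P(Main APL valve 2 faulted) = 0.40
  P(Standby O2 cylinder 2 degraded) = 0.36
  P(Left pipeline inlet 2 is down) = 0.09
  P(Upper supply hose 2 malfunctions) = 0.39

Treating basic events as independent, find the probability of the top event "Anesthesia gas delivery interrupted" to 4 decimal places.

P(Pipeline path fails) [AND] = 0.28 × 0.31 × 0.26 = 0.022568
P(Vaporizer chain inoperative) [OR] = 1 − (1−0.022568) × (1−0.18) = 0.198506
P(Breathing circuit down) [OR] = 1 − (1−0.08) × (1−0.40) × (1−0.36) = 0.646720
P(Scavenge line fails) [OR] = 1 − (1−0.646720) × (1−0.27) = 0.742106
P(O2 supply down) [OR] = 1 − (1−0.45) × (1−0.29) × (1−0.30) × (1−0.742106) = 0.929505
P(Cylinder backup lost) [AND] = 0.40 × 0.36 = 0.144000
P(Pipeline path 2 lost) [OR] = 1 − (1−0.144000) × (1−0.09) × (1−0.39) = 0.524834
P(Anesthesia gas delivery interrupted) [OR] = 1 − (1−0.198506) × (1−0.929505) × (1−0.524834) = 0.973152
Rounded to 4 decimal places: P(Anesthesia gas delivery interrupted) ≈ 0.9732.

0.9732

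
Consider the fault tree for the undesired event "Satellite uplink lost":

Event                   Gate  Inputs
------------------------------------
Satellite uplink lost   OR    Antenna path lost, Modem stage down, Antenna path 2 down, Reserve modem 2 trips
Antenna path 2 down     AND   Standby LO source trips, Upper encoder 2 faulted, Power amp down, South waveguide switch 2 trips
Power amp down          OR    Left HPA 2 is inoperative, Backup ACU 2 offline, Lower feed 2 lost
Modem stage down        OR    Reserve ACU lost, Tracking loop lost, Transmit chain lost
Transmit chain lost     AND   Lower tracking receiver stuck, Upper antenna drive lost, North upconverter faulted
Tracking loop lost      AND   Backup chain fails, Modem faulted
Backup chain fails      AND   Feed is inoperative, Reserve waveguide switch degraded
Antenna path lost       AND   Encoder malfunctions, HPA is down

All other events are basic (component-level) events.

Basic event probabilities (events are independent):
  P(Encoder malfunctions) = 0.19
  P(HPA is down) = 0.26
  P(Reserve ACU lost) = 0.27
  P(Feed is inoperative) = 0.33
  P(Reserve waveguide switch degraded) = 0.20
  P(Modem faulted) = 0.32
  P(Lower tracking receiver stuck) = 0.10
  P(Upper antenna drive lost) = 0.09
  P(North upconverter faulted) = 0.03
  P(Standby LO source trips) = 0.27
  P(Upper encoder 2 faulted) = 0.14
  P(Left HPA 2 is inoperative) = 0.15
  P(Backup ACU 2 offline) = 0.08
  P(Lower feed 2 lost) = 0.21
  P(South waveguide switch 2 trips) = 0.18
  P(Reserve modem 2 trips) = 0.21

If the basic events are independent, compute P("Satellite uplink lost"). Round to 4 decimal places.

0.4649

P(Antenna path lost) [AND] = 0.19 × 0.26 = 0.049400
P(Backup chain fails) [AND] = 0.33 × 0.20 = 0.066000
P(Tracking loop lost) [AND] = 0.066000 × 0.32 = 0.021120
P(Transmit chain lost) [AND] = 0.10 × 0.09 × 0.03 = 0.000270
P(Modem stage down) [OR] = 1 − (1−0.27) × (1−0.021120) × (1−0.000270) = 0.285611
P(Power amp down) [OR] = 1 − (1−0.15) × (1−0.08) × (1−0.21) = 0.382220
P(Antenna path 2 down) [AND] = 0.27 × 0.14 × 0.382220 × 0.18 = 0.002601
P(Satellite uplink lost) [OR] = 1 − (1−0.049400) × (1−0.285611) × (1−0.002601) × (1−0.21) = 0.464908
Rounded to 4 decimal places: P(Satellite uplink lost) ≈ 0.4649.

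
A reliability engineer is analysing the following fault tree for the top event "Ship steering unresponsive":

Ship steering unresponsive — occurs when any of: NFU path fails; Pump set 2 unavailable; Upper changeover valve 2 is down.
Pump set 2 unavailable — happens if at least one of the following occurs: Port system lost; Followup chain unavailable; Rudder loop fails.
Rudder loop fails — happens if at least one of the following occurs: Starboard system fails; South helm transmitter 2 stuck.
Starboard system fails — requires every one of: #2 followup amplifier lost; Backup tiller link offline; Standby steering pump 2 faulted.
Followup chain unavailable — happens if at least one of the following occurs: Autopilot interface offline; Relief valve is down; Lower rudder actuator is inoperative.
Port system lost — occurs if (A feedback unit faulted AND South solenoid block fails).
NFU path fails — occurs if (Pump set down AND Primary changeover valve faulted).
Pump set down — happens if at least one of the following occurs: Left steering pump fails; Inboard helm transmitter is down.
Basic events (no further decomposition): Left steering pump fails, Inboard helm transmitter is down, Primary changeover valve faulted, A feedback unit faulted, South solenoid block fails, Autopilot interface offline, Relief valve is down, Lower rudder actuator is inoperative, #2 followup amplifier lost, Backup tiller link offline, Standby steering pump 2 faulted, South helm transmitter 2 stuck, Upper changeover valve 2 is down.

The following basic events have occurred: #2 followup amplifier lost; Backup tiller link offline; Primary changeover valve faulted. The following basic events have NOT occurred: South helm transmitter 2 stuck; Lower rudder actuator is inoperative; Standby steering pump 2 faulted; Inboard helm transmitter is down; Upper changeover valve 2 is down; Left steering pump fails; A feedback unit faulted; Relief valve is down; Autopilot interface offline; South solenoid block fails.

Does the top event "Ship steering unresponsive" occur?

Pump set down [OR]: Left steering pump fails=not, Inboard helm transmitter is down=not → no input occurs → does not occur.
NFU path fails [AND]: Pump set down=not, Primary changeover valve faulted=occurs → not all inputs occur → does not occur.
Port system lost [AND]: A feedback unit faulted=not, South solenoid block fails=not → not all inputs occur → does not occur.
Followup chain unavailable [OR]: Autopilot interface offline=not, Relief valve is down=not, Lower rudder actuator is inoperative=not → no input occurs → does not occur.
Starboard system fails [AND]: #2 followup amplifier lost=occurs, Backup tiller link offline=occurs, Standby steering pump 2 faulted=not → not all inputs occur → does not occur.
Rudder loop fails [OR]: Starboard system fails=not, South helm transmitter 2 stuck=not → no input occurs → does not occur.
Pump set 2 unavailable [OR]: Port system lost=not, Followup chain unavailable=not, Rudder loop fails=not → no input occurs → does not occur.
Ship steering unresponsive [OR]: NFU path fails=not, Pump set 2 unavailable=not, Upper changeover valve 2 is down=not → no input occurs → does not occur.

No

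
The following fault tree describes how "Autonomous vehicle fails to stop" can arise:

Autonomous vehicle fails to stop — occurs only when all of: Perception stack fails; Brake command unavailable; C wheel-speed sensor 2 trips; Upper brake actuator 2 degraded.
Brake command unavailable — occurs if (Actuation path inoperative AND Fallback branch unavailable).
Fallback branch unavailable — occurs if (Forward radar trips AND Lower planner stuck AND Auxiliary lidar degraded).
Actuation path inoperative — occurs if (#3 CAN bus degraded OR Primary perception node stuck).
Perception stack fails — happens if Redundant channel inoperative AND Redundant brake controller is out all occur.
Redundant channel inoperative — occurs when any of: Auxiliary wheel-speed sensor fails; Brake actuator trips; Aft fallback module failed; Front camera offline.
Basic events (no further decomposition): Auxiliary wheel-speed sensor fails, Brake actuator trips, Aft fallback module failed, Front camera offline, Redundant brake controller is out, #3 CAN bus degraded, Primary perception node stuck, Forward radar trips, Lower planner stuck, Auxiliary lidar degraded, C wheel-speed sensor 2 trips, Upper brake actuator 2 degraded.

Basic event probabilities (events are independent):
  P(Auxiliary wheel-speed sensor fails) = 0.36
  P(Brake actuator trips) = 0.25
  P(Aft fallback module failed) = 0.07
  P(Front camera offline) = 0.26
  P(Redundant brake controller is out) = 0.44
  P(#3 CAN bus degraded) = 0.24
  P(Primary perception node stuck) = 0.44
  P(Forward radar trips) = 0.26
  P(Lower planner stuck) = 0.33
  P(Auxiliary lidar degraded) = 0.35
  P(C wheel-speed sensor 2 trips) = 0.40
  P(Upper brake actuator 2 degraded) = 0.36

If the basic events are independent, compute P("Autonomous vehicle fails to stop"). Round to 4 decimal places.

P(Redundant channel inoperative) [OR] = 1 − (1−0.36) × (1−0.25) × (1−0.07) × (1−0.26) = 0.669664
P(Perception stack fails) [AND] = 0.669664 × 0.44 = 0.294652
P(Actuation path inoperative) [OR] = 1 − (1−0.24) × (1−0.44) = 0.574400
P(Fallback branch unavailable) [AND] = 0.26 × 0.33 × 0.35 = 0.030030
P(Brake command unavailable) [AND] = 0.574400 × 0.030030 = 0.017249
P(Autonomous vehicle fails to stop) [AND] = 0.294652 × 0.017249 × 0.40 × 0.36 = 0.000732
Rounded to 4 decimal places: P(Autonomous vehicle fails to stop) ≈ 0.0007.

0.0007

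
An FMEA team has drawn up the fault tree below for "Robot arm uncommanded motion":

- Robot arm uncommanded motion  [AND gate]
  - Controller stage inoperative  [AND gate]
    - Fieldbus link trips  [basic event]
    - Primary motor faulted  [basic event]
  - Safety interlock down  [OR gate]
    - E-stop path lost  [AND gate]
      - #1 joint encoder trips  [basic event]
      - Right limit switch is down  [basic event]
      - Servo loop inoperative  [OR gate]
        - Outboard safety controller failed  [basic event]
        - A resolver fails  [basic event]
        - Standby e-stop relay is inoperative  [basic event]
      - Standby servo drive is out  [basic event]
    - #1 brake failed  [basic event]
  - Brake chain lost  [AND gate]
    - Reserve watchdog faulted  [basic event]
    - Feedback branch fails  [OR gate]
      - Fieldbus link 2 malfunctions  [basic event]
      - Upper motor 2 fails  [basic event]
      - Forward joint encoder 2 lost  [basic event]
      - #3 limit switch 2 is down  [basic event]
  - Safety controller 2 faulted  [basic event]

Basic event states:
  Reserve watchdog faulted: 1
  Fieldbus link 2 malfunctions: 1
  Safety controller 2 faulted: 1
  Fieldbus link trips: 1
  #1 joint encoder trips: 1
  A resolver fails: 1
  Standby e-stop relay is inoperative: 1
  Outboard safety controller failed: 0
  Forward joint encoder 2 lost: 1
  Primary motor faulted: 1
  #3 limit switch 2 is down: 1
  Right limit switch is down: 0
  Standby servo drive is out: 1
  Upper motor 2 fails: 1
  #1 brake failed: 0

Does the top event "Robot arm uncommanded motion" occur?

Controller stage inoperative [AND]: Fieldbus link trips=occurs, Primary motor faulted=occurs → all inputs occur → occurs.
Servo loop inoperative [OR]: Outboard safety controller failed=not, A resolver fails=occurs, Standby e-stop relay is inoperative=occurs → at least one input occurs → occurs.
E-stop path lost [AND]: #1 joint encoder trips=occurs, Right limit switch is down=not, Servo loop inoperative=occurs, Standby servo drive is out=occurs → not all inputs occur → does not occur.
Safety interlock down [OR]: E-stop path lost=not, #1 brake failed=not → no input occurs → does not occur.
Feedback branch fails [OR]: Fieldbus link 2 malfunctions=occurs, Upper motor 2 fails=occurs, Forward joint encoder 2 lost=occurs, #3 limit switch 2 is down=occurs → at least one input occurs → occurs.
Brake chain lost [AND]: Reserve watchdog faulted=occurs, Feedback branch fails=occurs → all inputs occur → occurs.
Robot arm uncommanded motion [AND]: Controller stage inoperative=occurs, Safety interlock down=not, Brake chain lost=occurs, Safety controller 2 faulted=occurs → not all inputs occur → does not occur.

No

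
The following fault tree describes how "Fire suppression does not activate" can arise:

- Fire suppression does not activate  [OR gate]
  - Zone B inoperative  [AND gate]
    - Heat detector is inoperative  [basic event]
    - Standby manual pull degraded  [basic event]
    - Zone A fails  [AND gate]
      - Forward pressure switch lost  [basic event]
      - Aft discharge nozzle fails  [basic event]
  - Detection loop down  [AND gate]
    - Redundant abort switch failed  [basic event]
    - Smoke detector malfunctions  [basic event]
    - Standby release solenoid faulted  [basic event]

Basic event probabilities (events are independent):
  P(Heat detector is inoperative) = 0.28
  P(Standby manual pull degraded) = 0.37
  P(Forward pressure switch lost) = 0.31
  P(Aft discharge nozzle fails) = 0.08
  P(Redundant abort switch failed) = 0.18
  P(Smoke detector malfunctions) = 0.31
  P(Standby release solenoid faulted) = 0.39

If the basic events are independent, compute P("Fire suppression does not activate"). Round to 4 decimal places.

0.0243

P(Zone A fails) [AND] = 0.31 × 0.08 = 0.024800
P(Zone B inoperative) [AND] = 0.28 × 0.37 × 0.024800 = 0.002569
P(Detection loop down) [AND] = 0.18 × 0.31 × 0.39 = 0.021762
P(Fire suppression does not activate) [OR] = 1 − (1−0.002569) × (1−0.021762) = 0.024275
Rounded to 4 decimal places: P(Fire suppression does not activate) ≈ 0.0243.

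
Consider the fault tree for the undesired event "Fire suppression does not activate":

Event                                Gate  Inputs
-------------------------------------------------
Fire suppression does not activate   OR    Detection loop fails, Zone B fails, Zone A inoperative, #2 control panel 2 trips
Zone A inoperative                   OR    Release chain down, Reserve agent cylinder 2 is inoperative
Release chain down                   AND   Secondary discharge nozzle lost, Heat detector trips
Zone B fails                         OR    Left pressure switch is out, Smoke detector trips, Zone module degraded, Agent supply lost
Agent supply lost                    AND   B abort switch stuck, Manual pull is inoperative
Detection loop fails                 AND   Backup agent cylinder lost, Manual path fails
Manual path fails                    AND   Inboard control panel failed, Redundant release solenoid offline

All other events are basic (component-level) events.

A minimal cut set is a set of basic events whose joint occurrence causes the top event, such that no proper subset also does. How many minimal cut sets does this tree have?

8

Manual path fails [AND]: one cut set from each child combined → 1 × 1 = 1 cut set(s).
Detection loop fails [AND]: one cut set from each child combined → 1 × 1 = 1 cut set(s).
Agent supply lost [AND]: one cut set from each child combined → 1 × 1 = 1 cut set(s).
Zone B fails [OR]: union of children's cut sets → 4 cut set(s).
Release chain down [AND]: one cut set from each child combined → 1 × 1 = 1 cut set(s).
Zone A inoperative [OR]: union of children's cut sets → 2 cut set(s).
Fire suppression does not activate [OR]: union of children's cut sets → 8 cut set(s).
Minimal cut sets: {Backup agent cylinder lost, Inboard control panel failed, Redundant release solenoid offline}; {Left pressure switch is out}; {Smoke detector trips}; {Zone module degraded}; {B abort switch stuck, Manual pull is inoperative}; {Heat detector trips, Secondary discharge nozzle lost}; {Reserve agent cylinder 2 is inoperative}; {#2 control panel 2 trips}.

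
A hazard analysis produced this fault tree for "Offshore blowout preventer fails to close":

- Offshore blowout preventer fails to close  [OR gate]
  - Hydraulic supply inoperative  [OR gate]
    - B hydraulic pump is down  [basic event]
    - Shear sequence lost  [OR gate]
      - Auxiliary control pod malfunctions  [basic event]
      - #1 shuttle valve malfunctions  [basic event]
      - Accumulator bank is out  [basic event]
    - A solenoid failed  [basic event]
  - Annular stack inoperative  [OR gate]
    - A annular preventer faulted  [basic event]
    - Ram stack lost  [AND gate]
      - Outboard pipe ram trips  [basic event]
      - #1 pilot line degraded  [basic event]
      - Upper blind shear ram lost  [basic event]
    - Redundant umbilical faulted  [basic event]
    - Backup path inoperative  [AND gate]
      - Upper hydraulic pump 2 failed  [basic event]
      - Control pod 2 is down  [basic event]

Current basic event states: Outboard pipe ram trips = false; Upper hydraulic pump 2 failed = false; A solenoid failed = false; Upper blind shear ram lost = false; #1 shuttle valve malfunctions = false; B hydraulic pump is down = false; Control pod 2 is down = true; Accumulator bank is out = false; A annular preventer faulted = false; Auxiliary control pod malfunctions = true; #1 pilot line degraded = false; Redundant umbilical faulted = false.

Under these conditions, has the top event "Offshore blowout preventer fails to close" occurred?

Shear sequence lost [OR]: Auxiliary control pod malfunctions=occurs, #1 shuttle valve malfunctions=not, Accumulator bank is out=not → at least one input occurs → occurs.
Hydraulic supply inoperative [OR]: B hydraulic pump is down=not, Shear sequence lost=occurs, A solenoid failed=not → at least one input occurs → occurs.
Ram stack lost [AND]: Outboard pipe ram trips=not, #1 pilot line degraded=not, Upper blind shear ram lost=not → not all inputs occur → does not occur.
Backup path inoperative [AND]: Upper hydraulic pump 2 failed=not, Control pod 2 is down=occurs → not all inputs occur → does not occur.
Annular stack inoperative [OR]: A annular preventer faulted=not, Ram stack lost=not, Redundant umbilical faulted=not, Backup path inoperative=not → no input occurs → does not occur.
Offshore blowout preventer fails to close [OR]: Hydraulic supply inoperative=occurs, Annular stack inoperative=not → at least one input occurs → occurs.

Yes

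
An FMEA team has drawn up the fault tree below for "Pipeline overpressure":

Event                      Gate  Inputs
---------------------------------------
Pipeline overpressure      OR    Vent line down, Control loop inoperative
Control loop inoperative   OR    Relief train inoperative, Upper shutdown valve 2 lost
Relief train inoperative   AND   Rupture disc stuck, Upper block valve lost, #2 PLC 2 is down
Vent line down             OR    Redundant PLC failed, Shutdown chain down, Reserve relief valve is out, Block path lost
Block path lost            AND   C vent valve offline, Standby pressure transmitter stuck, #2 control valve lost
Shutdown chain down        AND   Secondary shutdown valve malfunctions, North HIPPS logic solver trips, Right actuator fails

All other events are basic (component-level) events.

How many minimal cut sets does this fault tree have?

Shutdown chain down [AND]: one cut set from each child combined → 1 × 1 × 1 = 1 cut set(s).
Block path lost [AND]: one cut set from each child combined → 1 × 1 × 1 = 1 cut set(s).
Vent line down [OR]: union of children's cut sets → 4 cut set(s).
Relief train inoperative [AND]: one cut set from each child combined → 1 × 1 × 1 = 1 cut set(s).
Control loop inoperative [OR]: union of children's cut sets → 2 cut set(s).
Pipeline overpressure [OR]: union of children's cut sets → 6 cut set(s).
Minimal cut sets: {Redundant PLC failed}; {North HIPPS logic solver trips, Right actuator fails, Secondary shutdown valve malfunctions}; {Reserve relief valve is out}; {#2 control valve lost, C vent valve offline, Standby pressure transmitter stuck}; {#2 PLC 2 is down, Rupture disc stuck, Upper block valve lost}; {Upper shutdown valve 2 lost}.

6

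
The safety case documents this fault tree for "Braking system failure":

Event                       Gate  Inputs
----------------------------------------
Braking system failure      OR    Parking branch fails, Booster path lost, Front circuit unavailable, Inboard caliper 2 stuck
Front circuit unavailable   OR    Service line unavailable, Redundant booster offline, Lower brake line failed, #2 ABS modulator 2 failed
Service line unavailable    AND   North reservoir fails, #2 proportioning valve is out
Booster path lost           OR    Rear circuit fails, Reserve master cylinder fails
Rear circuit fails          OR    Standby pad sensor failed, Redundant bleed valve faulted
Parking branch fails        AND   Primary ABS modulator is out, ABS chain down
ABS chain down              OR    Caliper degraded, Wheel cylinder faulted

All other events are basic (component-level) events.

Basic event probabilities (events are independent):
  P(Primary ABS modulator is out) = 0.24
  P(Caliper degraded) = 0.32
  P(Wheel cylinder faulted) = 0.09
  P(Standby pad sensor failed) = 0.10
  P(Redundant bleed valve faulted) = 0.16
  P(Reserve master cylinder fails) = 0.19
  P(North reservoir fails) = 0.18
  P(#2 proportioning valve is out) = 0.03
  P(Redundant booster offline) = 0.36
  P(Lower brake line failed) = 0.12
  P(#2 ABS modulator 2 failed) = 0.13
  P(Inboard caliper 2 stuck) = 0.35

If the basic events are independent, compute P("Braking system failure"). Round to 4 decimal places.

P(ABS chain down) [OR] = 1 − (1−0.32) × (1−0.09) = 0.381200
P(Parking branch fails) [AND] = 0.24 × 0.381200 = 0.091488
P(Rear circuit fails) [OR] = 1 − (1−0.10) × (1−0.16) = 0.244000
P(Booster path lost) [OR] = 1 − (1−0.244000) × (1−0.19) = 0.387640
P(Service line unavailable) [AND] = 0.18 × 0.03 = 0.005400
P(Front circuit unavailable) [OR] = 1 − (1−0.005400) × (1−0.36) × (1−0.12) × (1−0.13) = 0.512662
P(Braking system failure) [OR] = 1 − (1−0.091488) × (1−0.387640) × (1−0.512662) × (1−0.35) = 0.823769
Rounded to 4 decimal places: P(Braking system failure) ≈ 0.8238.

0.8238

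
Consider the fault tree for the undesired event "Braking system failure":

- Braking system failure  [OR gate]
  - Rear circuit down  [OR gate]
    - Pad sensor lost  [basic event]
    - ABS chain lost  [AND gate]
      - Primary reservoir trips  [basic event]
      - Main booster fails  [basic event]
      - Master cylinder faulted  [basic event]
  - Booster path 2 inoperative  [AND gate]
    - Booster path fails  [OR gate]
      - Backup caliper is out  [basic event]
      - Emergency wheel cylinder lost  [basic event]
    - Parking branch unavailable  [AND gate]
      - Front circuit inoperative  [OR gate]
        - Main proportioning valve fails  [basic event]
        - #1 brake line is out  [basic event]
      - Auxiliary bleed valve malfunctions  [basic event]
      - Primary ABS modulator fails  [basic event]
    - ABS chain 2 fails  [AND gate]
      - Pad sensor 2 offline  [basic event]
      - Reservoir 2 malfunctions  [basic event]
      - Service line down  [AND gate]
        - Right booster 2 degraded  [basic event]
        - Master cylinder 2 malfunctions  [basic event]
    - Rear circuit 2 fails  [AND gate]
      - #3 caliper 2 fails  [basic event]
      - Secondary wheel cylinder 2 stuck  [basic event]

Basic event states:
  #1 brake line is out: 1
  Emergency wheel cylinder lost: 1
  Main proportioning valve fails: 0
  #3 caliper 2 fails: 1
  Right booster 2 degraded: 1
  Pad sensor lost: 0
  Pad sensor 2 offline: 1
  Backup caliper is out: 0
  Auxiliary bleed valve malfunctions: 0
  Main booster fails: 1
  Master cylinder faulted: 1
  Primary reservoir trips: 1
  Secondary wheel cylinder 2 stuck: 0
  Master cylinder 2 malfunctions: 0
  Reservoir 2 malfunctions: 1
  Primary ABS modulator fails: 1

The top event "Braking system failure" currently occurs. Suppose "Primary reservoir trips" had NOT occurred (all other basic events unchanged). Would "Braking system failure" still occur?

Counterfactual: set "Primary reservoir trips" to not occurred.
ABS chain lost [AND]: Primary reservoir trips=not, Main booster fails=occurs, Master cylinder faulted=occurs → not all inputs occur → does not occur.
Rear circuit down [OR]: Pad sensor lost=not, ABS chain lost=not → no input occurs → does not occur.
Booster path fails [OR]: Backup caliper is out=not, Emergency wheel cylinder lost=occurs → at least one input occurs → occurs.
Front circuit inoperative [OR]: Main proportioning valve fails=not, #1 brake line is out=occurs → at least one input occurs → occurs.
Parking branch unavailable [AND]: Front circuit inoperative=occurs, Auxiliary bleed valve malfunctions=not, Primary ABS modulator fails=occurs → not all inputs occur → does not occur.
Service line down [AND]: Right booster 2 degraded=occurs, Master cylinder 2 malfunctions=not → not all inputs occur → does not occur.
ABS chain 2 fails [AND]: Pad sensor 2 offline=occurs, Reservoir 2 malfunctions=occurs, Service line down=not → not all inputs occur → does not occur.
Rear circuit 2 fails [AND]: #3 caliper 2 fails=occurs, Secondary wheel cylinder 2 stuck=not → not all inputs occur → does not occur.
Booster path 2 inoperative [AND]: Booster path fails=occurs, Parking branch unavailable=not, ABS chain 2 fails=not, Rear circuit 2 fails=not → not all inputs occur → does not occur.
Braking system failure [OR]: Rear circuit down=not, Booster path 2 inoperative=not → no input occurs → does not occur.

No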